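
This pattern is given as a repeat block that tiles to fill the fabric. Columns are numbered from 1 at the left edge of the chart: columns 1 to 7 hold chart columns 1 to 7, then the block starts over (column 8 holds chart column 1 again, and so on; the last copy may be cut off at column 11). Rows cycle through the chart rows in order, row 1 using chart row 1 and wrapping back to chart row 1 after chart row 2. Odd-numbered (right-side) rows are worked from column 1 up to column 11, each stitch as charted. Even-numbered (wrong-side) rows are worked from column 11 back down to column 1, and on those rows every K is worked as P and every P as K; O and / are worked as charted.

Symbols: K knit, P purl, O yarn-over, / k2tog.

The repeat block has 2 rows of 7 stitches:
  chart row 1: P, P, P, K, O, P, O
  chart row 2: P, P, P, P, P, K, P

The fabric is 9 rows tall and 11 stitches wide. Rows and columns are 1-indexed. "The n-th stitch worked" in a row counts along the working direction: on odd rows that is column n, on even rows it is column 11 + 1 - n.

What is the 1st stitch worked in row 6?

== STITCH ==
K

Derivation:
Row 6 uses chart row ((6-1) mod 2)+1 = 2. Row 6 is even, so WS.
Chart row 2 tiled across columns 1-11: P P P P P K P P P P P
WS row: flip the tiled sequence (start at column 11) and apply K<->P; O and / stay.
Row 6 as worked: K K K K K P K K K K K
The 1st stitch worked is K.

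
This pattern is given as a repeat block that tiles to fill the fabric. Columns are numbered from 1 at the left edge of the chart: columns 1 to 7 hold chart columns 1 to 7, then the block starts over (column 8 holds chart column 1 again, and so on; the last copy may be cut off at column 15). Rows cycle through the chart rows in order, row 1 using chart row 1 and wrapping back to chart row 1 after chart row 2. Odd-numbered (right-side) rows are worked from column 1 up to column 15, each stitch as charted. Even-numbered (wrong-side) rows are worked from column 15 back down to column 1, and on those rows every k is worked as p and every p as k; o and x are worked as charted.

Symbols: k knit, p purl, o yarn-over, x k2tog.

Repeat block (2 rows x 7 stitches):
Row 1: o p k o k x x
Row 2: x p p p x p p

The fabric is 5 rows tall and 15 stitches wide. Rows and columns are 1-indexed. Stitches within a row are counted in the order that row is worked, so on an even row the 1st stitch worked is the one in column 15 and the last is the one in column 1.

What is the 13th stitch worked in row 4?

== STITCH ==
k

Derivation:
Row 4 uses chart row ((4-1) mod 2)+1 = 2. Row 4 is even, so WS.
Chart row 2 tiled across columns 1-15: x p p p x p p x p p p x p p x
WS: work from column 15 back to column 1 (reverse the tiled row), swapping k<->p (o and x unchanged).
Row 4 as worked: x k k x k k k x k k x k k k x
Counting 13 along the worked row gives k.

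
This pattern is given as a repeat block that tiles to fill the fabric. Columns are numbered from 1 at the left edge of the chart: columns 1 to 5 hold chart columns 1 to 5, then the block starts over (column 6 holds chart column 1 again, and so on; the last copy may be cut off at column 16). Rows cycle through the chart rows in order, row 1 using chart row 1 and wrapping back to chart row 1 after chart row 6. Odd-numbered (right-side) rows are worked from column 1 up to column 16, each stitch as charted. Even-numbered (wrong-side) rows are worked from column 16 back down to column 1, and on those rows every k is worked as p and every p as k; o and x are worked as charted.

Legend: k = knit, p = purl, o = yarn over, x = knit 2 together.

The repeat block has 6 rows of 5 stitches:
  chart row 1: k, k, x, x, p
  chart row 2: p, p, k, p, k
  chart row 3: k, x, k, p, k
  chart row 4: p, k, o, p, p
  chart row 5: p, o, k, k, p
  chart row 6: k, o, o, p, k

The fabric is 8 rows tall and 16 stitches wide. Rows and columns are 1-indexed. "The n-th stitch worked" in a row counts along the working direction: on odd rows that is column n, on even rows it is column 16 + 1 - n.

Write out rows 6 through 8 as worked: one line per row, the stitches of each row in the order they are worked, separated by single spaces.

Row 6: chart row 6, WS - tiled (columns 1-16): k o o p k k o o p k k o o p k k; work from column 16 back to 1 with k<->p swapped.
Row 7: chart row 1, RS - tile across columns 1-16 and work as-is.
Row 8: chart row 2, WS - tiled (columns 1-16): p p k p k p p k p k p p k p k p; work from column 16 back to 1 with k<->p swapped.

Rows as worked:
p p k o o p p k o o p p k o o p
k k x x p k k x x p k k x x p k
k p k p k k p k p k k p k p k k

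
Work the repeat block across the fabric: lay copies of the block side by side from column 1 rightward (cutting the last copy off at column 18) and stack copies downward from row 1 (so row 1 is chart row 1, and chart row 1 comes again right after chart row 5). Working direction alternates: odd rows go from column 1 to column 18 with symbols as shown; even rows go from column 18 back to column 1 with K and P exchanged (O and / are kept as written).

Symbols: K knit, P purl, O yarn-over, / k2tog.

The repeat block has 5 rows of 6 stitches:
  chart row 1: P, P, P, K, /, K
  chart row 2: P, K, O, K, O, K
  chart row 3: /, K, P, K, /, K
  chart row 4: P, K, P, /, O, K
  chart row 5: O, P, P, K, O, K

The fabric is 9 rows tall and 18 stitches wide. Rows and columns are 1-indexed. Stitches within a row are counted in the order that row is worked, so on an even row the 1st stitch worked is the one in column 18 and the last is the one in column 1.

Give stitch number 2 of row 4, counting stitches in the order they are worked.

For row 4: chart row = ((4-1) mod 5) + 1 = 4; this is a WS (even) row.
Chart row 4 tiled across columns 1-18: P K P / O K P K P / O K P K P / O K
WS: work from column 18 back to column 1 (reverse the tiled row), swapping K<->P (O and / unchanged).
Row 4 as worked: P O / K P K P O / K P K P O / K P K
The 2nd stitch worked is O.

Stitch:
O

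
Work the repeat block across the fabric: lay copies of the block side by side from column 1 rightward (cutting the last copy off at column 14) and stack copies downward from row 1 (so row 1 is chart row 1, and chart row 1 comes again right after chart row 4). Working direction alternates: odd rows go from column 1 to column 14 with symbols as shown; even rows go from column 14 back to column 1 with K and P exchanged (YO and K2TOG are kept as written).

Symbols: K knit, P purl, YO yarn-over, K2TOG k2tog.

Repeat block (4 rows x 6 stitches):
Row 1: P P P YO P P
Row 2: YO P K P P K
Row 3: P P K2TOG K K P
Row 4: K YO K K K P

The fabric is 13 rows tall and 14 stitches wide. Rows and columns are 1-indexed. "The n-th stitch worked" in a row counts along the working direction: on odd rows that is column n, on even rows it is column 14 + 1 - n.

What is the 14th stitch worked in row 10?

Stitch:
YO

Derivation:
For row 10: chart row = ((10-1) mod 4) + 1 = 2; this is a WS (even) row.
Chart row 2 tiled across columns 1-14: YO P K P P K YO P K P P K YO P
Wrong side: read the tiled row from column 14 down to 1 and exchange K with P (leave YO, K2TOG).
Row 10 as worked: K YO P K K P K YO P K K P K YO
The 14th stitch worked is YO.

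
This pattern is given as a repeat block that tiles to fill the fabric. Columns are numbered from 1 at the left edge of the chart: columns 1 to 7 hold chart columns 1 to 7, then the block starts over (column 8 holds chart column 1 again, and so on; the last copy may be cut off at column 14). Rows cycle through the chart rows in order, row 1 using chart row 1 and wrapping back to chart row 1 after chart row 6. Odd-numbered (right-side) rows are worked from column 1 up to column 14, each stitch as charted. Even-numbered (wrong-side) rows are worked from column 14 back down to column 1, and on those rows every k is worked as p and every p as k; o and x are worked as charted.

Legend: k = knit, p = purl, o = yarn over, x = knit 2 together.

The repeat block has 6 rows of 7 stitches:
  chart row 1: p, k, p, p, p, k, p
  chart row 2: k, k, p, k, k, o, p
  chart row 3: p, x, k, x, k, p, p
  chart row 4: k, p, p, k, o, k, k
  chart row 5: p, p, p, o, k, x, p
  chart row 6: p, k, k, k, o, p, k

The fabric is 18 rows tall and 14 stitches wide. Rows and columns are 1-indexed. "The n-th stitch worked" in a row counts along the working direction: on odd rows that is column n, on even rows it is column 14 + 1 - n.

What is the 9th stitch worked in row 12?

For row 12: chart row = ((12-1) mod 6) + 1 = 6; this is a WS (even) row.
Chart row 6 tiled across columns 1-14: p k k k o p k p k k k o p k
WS: work from column 14 back to column 1 (reverse the tiled row), swapping k<->p (o and x unchanged).
Row 12 as worked: p k o p p p k p k o p p p k
The 9th stitch worked is k.

Result:
k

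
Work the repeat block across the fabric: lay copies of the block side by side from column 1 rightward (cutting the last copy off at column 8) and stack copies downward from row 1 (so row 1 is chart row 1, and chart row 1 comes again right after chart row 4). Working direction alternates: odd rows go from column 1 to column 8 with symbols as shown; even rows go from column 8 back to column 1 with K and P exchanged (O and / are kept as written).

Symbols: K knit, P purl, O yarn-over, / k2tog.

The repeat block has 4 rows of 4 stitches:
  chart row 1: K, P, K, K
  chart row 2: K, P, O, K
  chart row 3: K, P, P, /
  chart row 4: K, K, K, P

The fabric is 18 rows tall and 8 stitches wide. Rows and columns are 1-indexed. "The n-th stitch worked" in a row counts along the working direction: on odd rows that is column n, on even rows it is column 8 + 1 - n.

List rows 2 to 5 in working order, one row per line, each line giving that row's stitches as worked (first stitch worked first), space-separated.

Row 2: chart row 2, WS - tiled (columns 1-8): K P O K K P O K; work from column 8 back to 1 with K<->P swapped.
Row 3: chart row 3, RS - tile across columns 1-8 and work as-is.
Row 4: chart row 4, WS - tiled (columns 1-8): K K K P K K K P; work from column 8 back to 1 with K<->P swapped.
Row 5: chart row 1, RS - tile across columns 1-8 and work as-is.

Rows as worked:
P O K P P O K P
K P P / K P P /
K P P P K P P P
K P K K K P K K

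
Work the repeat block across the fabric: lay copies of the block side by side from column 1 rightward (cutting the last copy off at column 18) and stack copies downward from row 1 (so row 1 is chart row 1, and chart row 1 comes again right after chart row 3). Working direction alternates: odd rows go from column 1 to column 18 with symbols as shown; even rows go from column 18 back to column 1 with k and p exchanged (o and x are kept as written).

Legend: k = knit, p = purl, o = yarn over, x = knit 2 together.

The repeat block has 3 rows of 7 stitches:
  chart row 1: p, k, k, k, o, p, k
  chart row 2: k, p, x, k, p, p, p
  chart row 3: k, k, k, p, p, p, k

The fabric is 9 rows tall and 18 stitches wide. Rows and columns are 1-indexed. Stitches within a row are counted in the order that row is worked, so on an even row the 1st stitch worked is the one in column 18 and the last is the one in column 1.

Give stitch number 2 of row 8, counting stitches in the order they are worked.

Stitch:
x

Derivation:
For row 8: chart row = ((8-1) mod 3) + 1 = 2; this is a WS (even) row.
Chart row 2 tiled across columns 1-18: k p x k p p p k p x k p p p k p x k
WS: work from column 18 back to column 1 (reverse the tiled row), swapping k<->p (o and x unchanged).
Row 8 as worked: p x k p k k k p x k p k k k p x k p
Stitch 2 in working order -> x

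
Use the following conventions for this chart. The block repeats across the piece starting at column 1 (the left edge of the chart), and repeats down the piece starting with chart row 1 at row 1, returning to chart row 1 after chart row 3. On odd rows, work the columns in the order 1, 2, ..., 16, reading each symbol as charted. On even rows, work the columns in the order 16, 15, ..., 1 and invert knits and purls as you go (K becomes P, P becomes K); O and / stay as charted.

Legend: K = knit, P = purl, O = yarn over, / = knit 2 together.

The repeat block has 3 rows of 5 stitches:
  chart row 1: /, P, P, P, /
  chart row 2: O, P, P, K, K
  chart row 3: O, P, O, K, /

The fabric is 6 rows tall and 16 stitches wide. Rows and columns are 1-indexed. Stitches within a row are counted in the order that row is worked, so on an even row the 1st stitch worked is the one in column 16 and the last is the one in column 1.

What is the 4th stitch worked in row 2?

Row 2: (2-1) mod 3 = 1, so use chart row 2. Even row -> WS.
Chart row 2 tiled across columns 1-16: O P P K K O P P K K O P P K K O
WS: work from column 16 back to column 1 (reverse the tiled row), swapping K<->P (O and / unchanged).
Row 2 as worked: O P P K K O P P K K O P P K K O
The 4th stitch worked is K.

Stitch:
K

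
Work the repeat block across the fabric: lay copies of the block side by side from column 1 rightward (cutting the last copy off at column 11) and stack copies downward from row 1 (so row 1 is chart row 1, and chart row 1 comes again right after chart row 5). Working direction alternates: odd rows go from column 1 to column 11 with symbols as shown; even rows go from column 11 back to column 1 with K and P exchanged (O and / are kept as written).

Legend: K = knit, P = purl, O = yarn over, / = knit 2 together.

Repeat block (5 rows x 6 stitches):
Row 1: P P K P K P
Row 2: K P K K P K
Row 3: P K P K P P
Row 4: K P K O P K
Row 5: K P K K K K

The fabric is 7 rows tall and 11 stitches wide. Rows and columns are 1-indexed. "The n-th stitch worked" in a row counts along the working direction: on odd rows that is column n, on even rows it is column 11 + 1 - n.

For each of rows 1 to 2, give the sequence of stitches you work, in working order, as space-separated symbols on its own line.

Row 1: chart row 1, RS - tile across columns 1-11 and work as-is.
Row 2: chart row 2, WS - tiled (columns 1-11): K P K K P K K P K K P; work from column 11 back to 1 with K<->P swapped.

== ROWS AS WORKED ==
P P K P K P P P K P K
K P P K P P K P P K P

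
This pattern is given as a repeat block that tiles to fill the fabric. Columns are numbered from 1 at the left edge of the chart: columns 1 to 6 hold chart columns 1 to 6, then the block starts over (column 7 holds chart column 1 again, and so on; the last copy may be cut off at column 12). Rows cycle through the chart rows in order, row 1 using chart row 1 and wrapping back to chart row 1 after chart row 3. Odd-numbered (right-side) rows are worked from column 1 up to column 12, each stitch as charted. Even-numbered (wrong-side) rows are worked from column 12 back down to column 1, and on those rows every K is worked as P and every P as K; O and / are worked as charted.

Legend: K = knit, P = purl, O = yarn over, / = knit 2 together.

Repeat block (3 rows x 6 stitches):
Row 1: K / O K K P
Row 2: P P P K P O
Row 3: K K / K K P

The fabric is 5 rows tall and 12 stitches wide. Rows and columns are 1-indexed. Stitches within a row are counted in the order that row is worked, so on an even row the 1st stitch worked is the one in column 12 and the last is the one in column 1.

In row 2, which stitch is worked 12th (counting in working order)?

== STITCH ==
K

Derivation:
Row 2: (2-1) mod 3 = 1, so use chart row 2. Even row -> WS.
Chart row 2 tiled across columns 1-12: P P P K P O P P P K P O
Wrong side: read the tiled row from column 12 down to 1 and exchange K with P (leave O, /).
Row 2 as worked: O K P K K K O K P K K K
Stitch 12 in working order -> K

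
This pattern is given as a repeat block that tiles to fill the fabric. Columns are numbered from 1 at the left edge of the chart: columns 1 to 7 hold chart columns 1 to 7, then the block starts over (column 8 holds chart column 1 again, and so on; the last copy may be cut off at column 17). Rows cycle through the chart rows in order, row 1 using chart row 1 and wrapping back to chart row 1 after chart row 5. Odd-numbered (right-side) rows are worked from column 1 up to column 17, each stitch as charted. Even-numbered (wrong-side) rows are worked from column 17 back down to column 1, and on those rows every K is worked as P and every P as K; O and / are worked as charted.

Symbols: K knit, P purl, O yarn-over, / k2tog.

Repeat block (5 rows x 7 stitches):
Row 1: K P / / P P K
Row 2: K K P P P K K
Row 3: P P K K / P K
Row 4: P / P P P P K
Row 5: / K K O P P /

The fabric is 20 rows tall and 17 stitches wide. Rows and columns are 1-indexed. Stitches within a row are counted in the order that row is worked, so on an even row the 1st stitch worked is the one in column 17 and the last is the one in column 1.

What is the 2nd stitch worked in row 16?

Stitch:
K

Derivation:
For row 16: chart row = ((16-1) mod 5) + 1 = 1; this is a WS (even) row.
Chart row 1 tiled across columns 1-17: K P / / P P K K P / / P P K K P /
WS row: flip the tiled sequence (start at column 17) and apply K<->P; O and / stay.
Row 16 as worked: / K P P K K / / K P P K K / / K P
Counting 2 along the worked row gives K.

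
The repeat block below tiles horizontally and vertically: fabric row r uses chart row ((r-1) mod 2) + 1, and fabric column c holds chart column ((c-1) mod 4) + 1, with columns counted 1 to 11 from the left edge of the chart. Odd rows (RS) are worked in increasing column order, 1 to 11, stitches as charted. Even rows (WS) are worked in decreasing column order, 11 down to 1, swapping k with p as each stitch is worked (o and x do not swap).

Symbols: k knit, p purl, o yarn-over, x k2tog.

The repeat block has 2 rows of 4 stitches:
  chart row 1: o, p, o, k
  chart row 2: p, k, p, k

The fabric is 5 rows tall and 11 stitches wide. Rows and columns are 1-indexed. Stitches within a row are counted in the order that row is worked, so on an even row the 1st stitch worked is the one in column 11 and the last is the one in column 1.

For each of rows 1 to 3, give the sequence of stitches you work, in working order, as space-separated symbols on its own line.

Rows as worked:
o p o k o p o k o p o
k p k p k p k p k p k
o p o k o p o k o p o

Derivation:
Row 1: chart row 1, RS - tile across columns 1-11 and work as-is.
Row 2: chart row 2, WS - tiled (columns 1-11): p k p k p k p k p k p; work from column 11 back to 1 with k<->p swapped.
Row 3: chart row 1, RS - tile across columns 1-11 and work as-is.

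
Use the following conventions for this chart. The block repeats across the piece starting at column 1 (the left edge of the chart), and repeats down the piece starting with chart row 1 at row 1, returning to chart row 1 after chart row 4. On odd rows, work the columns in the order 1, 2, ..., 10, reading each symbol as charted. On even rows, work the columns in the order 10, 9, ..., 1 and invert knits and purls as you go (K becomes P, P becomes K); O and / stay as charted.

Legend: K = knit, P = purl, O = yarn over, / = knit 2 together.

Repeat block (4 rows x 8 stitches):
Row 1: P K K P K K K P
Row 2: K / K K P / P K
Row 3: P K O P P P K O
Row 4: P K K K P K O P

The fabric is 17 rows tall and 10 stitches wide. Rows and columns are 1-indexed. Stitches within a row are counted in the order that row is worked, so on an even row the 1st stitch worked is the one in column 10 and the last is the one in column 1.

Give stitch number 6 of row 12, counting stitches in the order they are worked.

Row 12: (12-1) mod 4 = 3, so use chart row 4. Even row -> WS.
Chart row 4 tiled across columns 1-10: P K K K P K O P P K
WS: work from column 10 back to column 1 (reverse the tiled row), swapping K<->P (O and / unchanged).
Row 12 as worked: P K K O P K P P P K
The 6th stitch worked is K.

Stitch:
K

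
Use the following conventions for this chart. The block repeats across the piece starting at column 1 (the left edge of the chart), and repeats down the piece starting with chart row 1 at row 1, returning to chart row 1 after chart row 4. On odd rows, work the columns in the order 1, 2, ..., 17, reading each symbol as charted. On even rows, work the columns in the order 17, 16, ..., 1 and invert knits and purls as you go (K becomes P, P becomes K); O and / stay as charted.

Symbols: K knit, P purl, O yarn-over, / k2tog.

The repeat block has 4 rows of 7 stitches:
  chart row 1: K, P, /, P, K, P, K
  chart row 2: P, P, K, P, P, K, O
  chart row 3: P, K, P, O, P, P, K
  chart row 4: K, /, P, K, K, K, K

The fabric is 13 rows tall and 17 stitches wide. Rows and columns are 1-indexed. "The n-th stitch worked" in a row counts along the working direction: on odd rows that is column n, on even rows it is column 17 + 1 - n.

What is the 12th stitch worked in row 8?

== STITCH ==
P

Derivation:
Row 8: (8-1) mod 4 = 3, so use chart row 4. Even row -> WS.
Chart row 4 tiled across columns 1-17: K / P K K K K K / P K K K K K / P
WS row: flip the tiled sequence (start at column 17) and apply K<->P; O and / stay.
Row 8 as worked: K / P P P P P K / P P P P P K / P
Stitch 12 in working order -> P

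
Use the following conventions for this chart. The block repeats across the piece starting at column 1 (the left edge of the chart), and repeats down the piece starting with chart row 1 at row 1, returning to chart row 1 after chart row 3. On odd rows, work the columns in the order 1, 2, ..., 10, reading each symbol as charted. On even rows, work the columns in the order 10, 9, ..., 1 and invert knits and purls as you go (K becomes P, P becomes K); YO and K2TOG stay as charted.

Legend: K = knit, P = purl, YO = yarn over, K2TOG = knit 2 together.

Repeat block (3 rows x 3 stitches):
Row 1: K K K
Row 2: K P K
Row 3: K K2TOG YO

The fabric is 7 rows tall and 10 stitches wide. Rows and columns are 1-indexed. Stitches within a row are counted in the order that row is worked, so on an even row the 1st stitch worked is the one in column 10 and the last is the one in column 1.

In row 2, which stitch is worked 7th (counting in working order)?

For row 2: chart row = ((2-1) mod 3) + 1 = 2; this is a WS (even) row.
Chart row 2 tiled across columns 1-10: K P K K P K K P K K
WS row: flip the tiled sequence (start at column 10) and apply K<->P; YO and K2TOG stay.
Row 2 as worked: P P K P P K P P K P
Counting 7 along the worked row gives P.

== STITCH ==
P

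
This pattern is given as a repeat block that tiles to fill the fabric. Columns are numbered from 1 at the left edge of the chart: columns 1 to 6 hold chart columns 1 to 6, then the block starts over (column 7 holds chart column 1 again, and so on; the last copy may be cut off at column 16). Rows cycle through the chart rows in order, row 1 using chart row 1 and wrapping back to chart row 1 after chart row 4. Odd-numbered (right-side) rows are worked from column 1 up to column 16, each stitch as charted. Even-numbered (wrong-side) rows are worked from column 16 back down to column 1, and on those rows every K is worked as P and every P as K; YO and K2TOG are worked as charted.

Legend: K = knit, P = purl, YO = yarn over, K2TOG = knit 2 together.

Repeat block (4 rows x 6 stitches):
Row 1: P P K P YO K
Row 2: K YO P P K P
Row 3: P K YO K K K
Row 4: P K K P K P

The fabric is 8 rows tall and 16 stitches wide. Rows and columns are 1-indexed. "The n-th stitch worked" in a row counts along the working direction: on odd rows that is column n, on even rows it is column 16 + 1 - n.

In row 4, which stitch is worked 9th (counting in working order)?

Row 4: (4-1) mod 4 = 3, so use chart row 4. Even row -> WS.
Chart row 4 tiled across columns 1-16: P K K P K P P K K P K P P K K P
Wrong side: read the tiled row from column 16 down to 1 and exchange K with P (leave YO, K2TOG).
Row 4 as worked: K P P K K P K P P K K P K P P K
Stitch 9 in working order -> P

== STITCH ==
P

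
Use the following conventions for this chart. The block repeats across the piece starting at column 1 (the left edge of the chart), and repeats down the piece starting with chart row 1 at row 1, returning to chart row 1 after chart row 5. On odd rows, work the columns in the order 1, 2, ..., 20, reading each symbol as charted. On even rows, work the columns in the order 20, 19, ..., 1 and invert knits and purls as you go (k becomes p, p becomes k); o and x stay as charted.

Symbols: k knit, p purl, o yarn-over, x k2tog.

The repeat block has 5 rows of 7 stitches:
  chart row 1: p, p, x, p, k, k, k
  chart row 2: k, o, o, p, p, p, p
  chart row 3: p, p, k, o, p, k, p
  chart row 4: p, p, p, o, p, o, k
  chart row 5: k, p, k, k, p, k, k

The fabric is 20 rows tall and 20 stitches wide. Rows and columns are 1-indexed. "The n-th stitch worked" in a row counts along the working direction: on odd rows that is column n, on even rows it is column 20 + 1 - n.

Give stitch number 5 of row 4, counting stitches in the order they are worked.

== STITCH ==
k

Derivation:
Row 4: (4-1) mod 5 = 3, so use chart row 4. Even row -> WS.
Chart row 4 tiled across columns 1-20: p p p o p o k p p p o p o k p p p o p o
WS: work from column 20 back to column 1 (reverse the tiled row), swapping k<->p (o and x unchanged).
Row 4 as worked: o k o k k k p o k o k k k p o k o k k k
The 5th stitch worked is k.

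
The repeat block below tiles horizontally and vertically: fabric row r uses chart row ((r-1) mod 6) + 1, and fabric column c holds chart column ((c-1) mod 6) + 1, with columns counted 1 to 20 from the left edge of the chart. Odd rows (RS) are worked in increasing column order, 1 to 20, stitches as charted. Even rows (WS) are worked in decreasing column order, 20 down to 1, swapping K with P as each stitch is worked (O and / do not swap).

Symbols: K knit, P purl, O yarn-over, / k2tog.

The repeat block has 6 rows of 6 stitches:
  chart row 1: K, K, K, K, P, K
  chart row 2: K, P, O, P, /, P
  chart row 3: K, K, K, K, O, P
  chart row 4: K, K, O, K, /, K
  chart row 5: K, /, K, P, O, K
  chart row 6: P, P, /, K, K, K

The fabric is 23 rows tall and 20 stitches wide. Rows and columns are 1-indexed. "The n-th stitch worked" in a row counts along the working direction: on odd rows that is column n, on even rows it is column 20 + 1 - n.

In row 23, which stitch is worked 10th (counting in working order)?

Row 23 uses chart row ((23-1) mod 6)+1 = 5. Row 23 is odd, so RS.
Chart row 5 tiled across columns 1-20: K / K P O K K / K P O K K / K P O K K /
RS: work column 1 to column 20, symbols as charted — the tiled row is the row as worked.
The 10th stitch worked is P.

Result:
P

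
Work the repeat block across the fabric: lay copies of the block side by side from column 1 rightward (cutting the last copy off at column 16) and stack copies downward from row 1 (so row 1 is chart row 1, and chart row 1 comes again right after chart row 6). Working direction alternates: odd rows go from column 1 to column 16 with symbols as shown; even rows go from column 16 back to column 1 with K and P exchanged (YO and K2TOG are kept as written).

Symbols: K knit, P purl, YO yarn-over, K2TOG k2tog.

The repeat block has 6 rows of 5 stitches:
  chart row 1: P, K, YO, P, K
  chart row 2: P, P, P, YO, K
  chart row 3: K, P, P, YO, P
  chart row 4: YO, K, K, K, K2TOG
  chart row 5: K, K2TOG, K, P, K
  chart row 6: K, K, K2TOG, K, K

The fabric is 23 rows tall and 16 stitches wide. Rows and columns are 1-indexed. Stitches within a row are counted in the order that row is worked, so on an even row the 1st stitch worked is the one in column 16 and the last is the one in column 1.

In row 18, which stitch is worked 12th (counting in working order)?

Row 18 uses chart row ((18-1) mod 6)+1 = 6. Row 18 is even, so WS.
Chart row 6 tiled across columns 1-16: K K K2TOG K K K K K2TOG K K K K K2TOG K K K
WS: work from column 16 back to column 1 (reverse the tiled row), swapping K<->P (YO and K2TOG unchanged).
Row 18 as worked: P P P K2TOG P P P P K2TOG P P P P K2TOG P P
The 12th stitch worked is P.

Result:
P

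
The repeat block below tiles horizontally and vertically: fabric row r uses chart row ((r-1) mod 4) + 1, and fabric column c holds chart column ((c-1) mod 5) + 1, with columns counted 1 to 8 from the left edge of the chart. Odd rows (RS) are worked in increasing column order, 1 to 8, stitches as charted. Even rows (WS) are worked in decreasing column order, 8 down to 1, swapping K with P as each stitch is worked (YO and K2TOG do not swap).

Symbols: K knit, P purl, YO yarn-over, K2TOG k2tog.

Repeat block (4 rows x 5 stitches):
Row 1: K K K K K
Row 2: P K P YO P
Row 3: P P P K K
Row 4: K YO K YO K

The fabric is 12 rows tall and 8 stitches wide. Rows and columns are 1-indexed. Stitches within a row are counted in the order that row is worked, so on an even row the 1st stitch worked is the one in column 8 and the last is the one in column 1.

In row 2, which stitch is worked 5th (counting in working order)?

Result:
YO

Derivation:
Row 2: (2-1) mod 4 = 1, so use chart row 2. Even row -> WS.
Chart row 2 tiled across columns 1-8: P K P YO P P K P
WS: work from column 8 back to column 1 (reverse the tiled row), swapping K<->P (YO and K2TOG unchanged).
Row 2 as worked: K P K K YO K P K
Stitch 5 in working order -> YO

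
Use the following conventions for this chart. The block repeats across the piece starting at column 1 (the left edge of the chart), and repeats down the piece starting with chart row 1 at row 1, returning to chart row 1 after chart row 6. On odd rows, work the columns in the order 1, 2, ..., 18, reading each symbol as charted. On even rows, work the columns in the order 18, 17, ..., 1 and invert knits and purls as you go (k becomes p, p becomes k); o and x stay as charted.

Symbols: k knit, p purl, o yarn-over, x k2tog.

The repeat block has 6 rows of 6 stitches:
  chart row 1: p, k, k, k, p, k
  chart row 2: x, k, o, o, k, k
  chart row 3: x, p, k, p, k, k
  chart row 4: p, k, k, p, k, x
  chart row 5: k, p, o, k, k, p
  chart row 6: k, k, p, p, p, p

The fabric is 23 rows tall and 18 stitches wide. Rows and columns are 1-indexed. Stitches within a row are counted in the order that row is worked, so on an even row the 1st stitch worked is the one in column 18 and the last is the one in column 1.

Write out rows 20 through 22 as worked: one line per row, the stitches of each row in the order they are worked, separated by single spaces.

Row 20: chart row 2, WS - tiled (columns 1-18): x k o o k k x k o o k k x k o o k k; work from column 18 back to 1 with k<->p swapped.
Row 21: chart row 3, RS - tile across columns 1-18 and work as-is.
Row 22: chart row 4, WS - tiled (columns 1-18): p k k p k x p k k p k x p k k p k x; work from column 18 back to 1 with k<->p swapped.

Rows as worked:
p p o o p x p p o o p x p p o o p x
x p k p k k x p k p k k x p k p k k
x p k p p k x p k p p k x p k p p k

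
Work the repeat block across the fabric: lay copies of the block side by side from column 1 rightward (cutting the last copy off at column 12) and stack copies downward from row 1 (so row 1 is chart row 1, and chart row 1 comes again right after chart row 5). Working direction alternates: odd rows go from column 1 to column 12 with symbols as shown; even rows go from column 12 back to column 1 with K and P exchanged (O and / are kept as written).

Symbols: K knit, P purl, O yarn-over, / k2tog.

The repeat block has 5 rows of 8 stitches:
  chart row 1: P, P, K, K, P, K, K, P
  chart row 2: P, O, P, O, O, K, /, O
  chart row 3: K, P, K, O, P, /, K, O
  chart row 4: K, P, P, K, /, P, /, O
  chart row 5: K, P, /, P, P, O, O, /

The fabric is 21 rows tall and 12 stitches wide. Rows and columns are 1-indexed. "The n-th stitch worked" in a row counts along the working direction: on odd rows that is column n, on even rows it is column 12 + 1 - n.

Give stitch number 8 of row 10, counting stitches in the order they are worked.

Row 10 uses chart row ((10-1) mod 5)+1 = 5. Row 10 is even, so WS.
Chart row 5 tiled across columns 1-12: K P / P P O O / K P / P
WS row: flip the tiled sequence (start at column 12) and apply K<->P; O and / stay.
Row 10 as worked: K / K P / O O K K / K P
The 8th stitch worked is K.

Stitch:
K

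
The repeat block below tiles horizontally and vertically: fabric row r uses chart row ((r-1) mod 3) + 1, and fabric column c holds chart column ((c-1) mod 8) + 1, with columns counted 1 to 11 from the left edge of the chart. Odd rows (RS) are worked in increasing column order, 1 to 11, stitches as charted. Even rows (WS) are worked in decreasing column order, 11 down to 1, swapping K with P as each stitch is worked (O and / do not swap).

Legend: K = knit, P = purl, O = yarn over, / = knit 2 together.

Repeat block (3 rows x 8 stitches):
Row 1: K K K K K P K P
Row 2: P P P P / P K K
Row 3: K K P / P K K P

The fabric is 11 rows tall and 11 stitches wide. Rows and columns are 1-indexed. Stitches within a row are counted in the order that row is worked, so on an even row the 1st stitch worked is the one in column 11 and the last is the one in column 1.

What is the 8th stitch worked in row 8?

Result:
K

Derivation:
Row 8 uses chart row ((8-1) mod 3)+1 = 2. Row 8 is even, so WS.
Chart row 2 tiled across columns 1-11: P P P P / P K K P P P
WS row: flip the tiled sequence (start at column 11) and apply K<->P; O and / stay.
Row 8 as worked: K K K P P K / K K K K
Stitch 8 in working order -> K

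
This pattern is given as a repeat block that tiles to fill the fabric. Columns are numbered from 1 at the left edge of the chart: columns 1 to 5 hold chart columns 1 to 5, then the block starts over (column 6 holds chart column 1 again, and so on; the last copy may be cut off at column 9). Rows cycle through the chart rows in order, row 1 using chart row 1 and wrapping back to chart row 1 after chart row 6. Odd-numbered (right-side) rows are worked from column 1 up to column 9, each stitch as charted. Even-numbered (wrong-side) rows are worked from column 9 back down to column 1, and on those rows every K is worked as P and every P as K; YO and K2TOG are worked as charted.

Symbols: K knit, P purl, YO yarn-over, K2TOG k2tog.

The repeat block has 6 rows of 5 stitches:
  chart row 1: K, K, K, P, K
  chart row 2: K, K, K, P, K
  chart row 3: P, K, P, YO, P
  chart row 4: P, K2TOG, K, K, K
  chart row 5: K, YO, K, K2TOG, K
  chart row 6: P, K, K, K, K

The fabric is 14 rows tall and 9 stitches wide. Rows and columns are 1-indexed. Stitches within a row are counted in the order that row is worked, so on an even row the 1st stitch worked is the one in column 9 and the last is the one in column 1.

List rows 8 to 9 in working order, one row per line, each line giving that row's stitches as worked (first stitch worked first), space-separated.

Row 8: chart row 2, WS - tiled (columns 1-9): K K K P K K K K P; work from column 9 back to 1 with K<->P swapped.
Row 9: chart row 3, RS - tile across columns 1-9 and work as-is.

== ROWS AS WORKED ==
K P P P P K P P P
P K P YO P P K P YO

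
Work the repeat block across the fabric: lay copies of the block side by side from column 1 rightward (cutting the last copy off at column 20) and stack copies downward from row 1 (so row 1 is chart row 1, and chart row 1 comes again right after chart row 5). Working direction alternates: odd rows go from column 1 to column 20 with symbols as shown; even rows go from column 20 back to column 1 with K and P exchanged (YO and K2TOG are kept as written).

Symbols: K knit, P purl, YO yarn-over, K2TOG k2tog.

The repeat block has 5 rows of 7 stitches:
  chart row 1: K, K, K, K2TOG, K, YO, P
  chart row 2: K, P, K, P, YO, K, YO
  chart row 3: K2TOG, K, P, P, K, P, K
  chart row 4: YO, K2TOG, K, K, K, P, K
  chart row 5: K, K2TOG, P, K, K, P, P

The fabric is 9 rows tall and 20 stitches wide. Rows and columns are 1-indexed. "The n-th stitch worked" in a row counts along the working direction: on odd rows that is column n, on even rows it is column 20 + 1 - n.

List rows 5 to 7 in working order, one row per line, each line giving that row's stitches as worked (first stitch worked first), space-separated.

== ROWS AS WORKED ==
K K2TOG P K K P P K K2TOG P K K P P K K2TOG P K K P
YO P K2TOG P P P K YO P K2TOG P P P K YO P K2TOG P P P
K P K P YO K YO K P K P YO K YO K P K P YO K

Derivation:
Row 5: chart row 5, RS - tile across columns 1-20 and work as-is.
Row 6: chart row 1, WS - tiled (columns 1-20): K K K K2TOG K YO P K K K K2TOG K YO P K K K K2TOG K YO; work from column 20 back to 1 with K<->P swapped.
Row 7: chart row 2, RS - tile across columns 1-20 and work as-is.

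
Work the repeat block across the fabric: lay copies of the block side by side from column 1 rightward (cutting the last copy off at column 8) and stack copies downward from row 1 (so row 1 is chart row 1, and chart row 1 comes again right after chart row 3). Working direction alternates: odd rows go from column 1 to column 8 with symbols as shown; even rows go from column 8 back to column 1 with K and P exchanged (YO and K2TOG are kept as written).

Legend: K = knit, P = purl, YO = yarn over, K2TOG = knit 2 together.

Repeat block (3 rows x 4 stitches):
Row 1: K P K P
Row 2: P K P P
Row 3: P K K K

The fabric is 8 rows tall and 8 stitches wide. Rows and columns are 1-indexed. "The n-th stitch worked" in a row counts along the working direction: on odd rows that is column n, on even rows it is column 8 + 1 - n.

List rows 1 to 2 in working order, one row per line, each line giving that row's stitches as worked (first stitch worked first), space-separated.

Rows as worked:
K P K P K P K P
K K P K K K P K

Derivation:
Row 1: chart row 1, RS - tile across columns 1-8 and work as-is.
Row 2: chart row 2, WS - tiled (columns 1-8): P K P P P K P P; work from column 8 back to 1 with K<->P swapped.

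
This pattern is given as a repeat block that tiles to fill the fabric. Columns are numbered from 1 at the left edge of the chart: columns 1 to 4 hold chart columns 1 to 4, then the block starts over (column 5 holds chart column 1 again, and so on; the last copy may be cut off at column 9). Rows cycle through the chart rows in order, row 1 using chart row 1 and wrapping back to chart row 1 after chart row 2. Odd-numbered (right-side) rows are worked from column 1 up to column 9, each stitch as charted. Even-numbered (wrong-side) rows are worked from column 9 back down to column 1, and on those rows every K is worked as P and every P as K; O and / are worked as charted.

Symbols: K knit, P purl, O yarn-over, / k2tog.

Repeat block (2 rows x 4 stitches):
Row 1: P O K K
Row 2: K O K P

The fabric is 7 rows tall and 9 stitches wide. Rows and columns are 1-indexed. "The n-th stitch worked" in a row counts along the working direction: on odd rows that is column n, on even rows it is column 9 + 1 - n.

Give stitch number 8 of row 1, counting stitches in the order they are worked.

Result:
K

Derivation:
Row 1 uses chart row ((1-1) mod 2)+1 = 1. Row 1 is odd, so RS.
Chart row 1 tiled across columns 1-9: P O K K P O K K P
RS row: no reversal, no swap; stitch n worked = column n.
Stitch 8 in working order -> K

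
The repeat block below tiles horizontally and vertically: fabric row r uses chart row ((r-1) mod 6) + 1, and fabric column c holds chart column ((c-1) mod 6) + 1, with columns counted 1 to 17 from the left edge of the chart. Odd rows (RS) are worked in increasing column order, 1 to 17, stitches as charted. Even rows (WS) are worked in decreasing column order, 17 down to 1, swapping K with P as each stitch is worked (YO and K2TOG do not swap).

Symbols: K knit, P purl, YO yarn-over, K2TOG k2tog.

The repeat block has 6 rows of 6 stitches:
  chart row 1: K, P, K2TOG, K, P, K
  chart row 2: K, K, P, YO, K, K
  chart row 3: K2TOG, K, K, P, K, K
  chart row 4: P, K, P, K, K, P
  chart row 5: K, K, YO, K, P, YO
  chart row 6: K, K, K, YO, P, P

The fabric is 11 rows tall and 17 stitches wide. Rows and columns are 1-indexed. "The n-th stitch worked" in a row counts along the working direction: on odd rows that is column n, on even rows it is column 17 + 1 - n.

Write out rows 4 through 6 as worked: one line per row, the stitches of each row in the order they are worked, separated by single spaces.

== ROWS AS WORKED ==
P P K P K K P P K P K K P P K P K
K K YO K P YO K K YO K P YO K K YO K P
K YO P P P K K YO P P P K K YO P P P

Derivation:
Row 4: chart row 4, WS - tiled (columns 1-17): P K P K K P P K P K K P P K P K K; work from column 17 back to 1 with K<->P swapped.
Row 5: chart row 5, RS - tile across columns 1-17 and work as-is.
Row 6: chart row 6, WS - tiled (columns 1-17): K K K YO P P K K K YO P P K K K YO P; work from column 17 back to 1 with K<->P swapped.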